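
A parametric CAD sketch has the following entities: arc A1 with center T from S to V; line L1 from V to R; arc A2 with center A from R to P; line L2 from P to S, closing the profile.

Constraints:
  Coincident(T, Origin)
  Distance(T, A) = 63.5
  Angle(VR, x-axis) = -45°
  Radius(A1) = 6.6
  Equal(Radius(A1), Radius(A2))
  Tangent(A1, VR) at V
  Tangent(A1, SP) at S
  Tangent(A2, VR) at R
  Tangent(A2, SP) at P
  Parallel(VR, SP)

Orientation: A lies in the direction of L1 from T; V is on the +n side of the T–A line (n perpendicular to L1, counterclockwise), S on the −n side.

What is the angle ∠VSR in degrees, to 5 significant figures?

78.257°

Tangency of A1 to both parallel lines with radius 6.6 puts V and S at T ± 6.6·n: V = (4.6669, 4.6669), S = (-4.6669, -4.6669). Equal radii place R and P the same way about A: R = A + 6.6·n = (49.568, -40.234), P = A − 6.6·n = (40.234, -49.568). Then cos ∠VSR = SV·SR / (|SV||SR|), giving 78.257°.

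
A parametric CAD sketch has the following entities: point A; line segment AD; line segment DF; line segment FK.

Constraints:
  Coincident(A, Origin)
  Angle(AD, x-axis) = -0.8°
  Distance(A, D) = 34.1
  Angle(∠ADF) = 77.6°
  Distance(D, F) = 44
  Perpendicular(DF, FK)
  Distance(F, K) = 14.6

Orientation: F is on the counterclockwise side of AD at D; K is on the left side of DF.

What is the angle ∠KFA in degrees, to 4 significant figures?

47.76°

∠ADF = 77.6°, so DF runs at -0.8° + (180° − 77.6°) = 101.6° from the x-axis; with |DF| = 44.0, F = D + 44.0·(cos 101.6°, sin 101.6°) = (25.25, 42.63). The perpendicularity gives FK at right angles to DF; with |FK| = 14.6 on the left of DF, K = F + 14.6·(-0.9796, -0.2011) = (10.95, 39.69). Then cos ∠KFA = FK·FA / (|FK||FA|), giving 47.76°.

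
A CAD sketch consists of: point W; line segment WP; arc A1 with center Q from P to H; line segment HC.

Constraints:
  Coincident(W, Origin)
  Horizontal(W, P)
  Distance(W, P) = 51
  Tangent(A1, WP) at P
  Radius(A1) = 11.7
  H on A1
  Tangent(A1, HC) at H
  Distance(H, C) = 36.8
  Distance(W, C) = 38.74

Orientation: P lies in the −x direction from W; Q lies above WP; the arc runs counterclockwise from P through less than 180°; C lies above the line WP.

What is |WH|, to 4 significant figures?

41.99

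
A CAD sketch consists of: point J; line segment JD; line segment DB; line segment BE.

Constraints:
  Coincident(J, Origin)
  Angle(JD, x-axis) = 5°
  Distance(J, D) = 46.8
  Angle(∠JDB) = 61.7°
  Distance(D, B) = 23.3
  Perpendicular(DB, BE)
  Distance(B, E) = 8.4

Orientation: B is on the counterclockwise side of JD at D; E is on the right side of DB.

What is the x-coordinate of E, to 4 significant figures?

40.85

J is at the origin; JD runs at 5.0° with length 46.8, so D = 46.8·(cos 5.0°, sin 5.0°) = (46.62, 4.079). ∠JDB = 61.7°, so DB runs at 5.0° + (180° − 61.7°) = 123.3° from the x-axis; with |DB| = 23.3, B = D + 23.3·(cos 123.3°, sin 123.3°) = (33.83, 23.55). DB is perpendicular to BE; with |BE| = 8.4 on the right of DB, E = B + 8.4·(0.8358, 0.5490) = (40.85, 28.16). So E.x = 40.85.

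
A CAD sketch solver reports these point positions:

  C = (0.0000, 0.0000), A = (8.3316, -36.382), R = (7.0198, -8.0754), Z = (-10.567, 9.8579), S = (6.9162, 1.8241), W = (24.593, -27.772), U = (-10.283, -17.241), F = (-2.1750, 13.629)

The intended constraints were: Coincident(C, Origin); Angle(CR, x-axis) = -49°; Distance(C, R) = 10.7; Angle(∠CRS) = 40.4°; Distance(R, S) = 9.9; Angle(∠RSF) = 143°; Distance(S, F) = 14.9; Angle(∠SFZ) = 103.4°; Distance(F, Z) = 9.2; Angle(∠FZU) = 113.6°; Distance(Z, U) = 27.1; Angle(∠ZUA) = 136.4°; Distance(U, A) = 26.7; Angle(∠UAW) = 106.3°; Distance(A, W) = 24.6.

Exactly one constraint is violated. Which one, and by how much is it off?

Distance(A, W) = 24.6 — off by 6.20.

C = (0.00, 0.00) ✓; CR at -49.00° ✓; |CR| = 10.70 ✓; ∠CRS = 40.40° ✓; |RS| = 9.900 ✓; ∠RSF = 143.0° ✓; |SF| = 14.90 ✓; ∠SFZ = 103.4° ✓; |FZ| = 9.200 ✓; ∠FZU = 113.6° ✓; |ZU| = 27.10 ✓; ∠ZUA = 136.4° ✓; |UA| = 26.70 ✓; ∠UAW = 106.3° ✓; |AW| = 18.40 ✗.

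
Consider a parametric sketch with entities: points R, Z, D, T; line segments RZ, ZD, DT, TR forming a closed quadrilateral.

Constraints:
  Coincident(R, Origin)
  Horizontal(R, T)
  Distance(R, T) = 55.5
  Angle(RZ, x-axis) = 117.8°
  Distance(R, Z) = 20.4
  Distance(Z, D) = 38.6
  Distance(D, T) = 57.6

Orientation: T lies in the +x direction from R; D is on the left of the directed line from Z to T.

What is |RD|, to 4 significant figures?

48.14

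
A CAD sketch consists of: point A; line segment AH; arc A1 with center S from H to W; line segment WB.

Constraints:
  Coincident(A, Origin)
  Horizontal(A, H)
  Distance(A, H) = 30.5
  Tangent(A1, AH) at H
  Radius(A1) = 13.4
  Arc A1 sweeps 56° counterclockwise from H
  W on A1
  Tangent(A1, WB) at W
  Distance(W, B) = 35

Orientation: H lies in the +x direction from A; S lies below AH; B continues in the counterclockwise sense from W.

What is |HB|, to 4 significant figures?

46.49

On A1, H sits at bearing 90° from S; a 56° counterclockwise sweep puts W at bearing 146°, so W = S + 13.4·(cos 146°, sin 146°) = (19.39, -5.907). Since A1 is tangent to WB there, SW ⟂ WB, so WB runs along (−sin 146°, cos 146°); with |WB| = 35.0, B = (-0.1809, -34.92). Then |HB| = |B − H| = 46.49.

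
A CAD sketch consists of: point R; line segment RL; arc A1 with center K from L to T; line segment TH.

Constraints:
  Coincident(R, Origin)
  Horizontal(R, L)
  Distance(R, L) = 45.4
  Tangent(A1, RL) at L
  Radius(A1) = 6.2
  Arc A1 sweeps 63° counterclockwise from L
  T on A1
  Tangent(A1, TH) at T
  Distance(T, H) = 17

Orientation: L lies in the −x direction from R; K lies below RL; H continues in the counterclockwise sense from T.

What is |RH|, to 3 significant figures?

61.5

R is at the origin; RL is horizontal with |RL| = 45.4 and L on the −x side, so L = (-45.4, 0.00). Tangency of A1 to RL means the radius KL is perpendicular to RL, so K = L + (0, -6.2) = (-45.4, -6.20). On A1, L sits at bearing 90° from K; a 63° counterclockwise sweep puts T at bearing 153°, so T = K + 6.2·(cos 153°, sin 153°) = (-50.9, -3.39). Tangency of A1 to TH means the radius KT is perpendicular to TH, so TH runs along (−sin 153°, cos 153°); with |TH| = 17.0, H = (-58.6, -18.5). Then |RH| = |H − R| = 61.5.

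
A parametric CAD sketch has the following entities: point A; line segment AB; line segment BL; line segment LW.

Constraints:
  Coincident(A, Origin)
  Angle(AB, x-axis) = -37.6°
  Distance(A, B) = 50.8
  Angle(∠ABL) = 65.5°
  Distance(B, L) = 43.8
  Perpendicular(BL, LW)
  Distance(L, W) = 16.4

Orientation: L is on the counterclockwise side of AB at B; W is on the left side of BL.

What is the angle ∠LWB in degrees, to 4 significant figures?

69.47°

A is at the origin; AB runs at -37.6° with length 50.8, so B = 50.8·(cos -37.6°, sin -37.6°) = (40.25, -31.00). ∠ABL = 65.5°, so BL runs at -37.6° + (180° − 65.5°) = 76.90° from the x-axis; with |BL| = 43.8, L = B + 43.8·(cos 76.90°, sin 76.90°) = (50.18, 11.66). The perpendicularity gives LW at right angles to BL; with |LW| = 16.4 on the left of BL, W = L + 16.4·(-0.9740, 0.2267) = (34.20, 15.38). Then cos ∠LWB = WL·WB / (|WL||WB|), giving 69.47°.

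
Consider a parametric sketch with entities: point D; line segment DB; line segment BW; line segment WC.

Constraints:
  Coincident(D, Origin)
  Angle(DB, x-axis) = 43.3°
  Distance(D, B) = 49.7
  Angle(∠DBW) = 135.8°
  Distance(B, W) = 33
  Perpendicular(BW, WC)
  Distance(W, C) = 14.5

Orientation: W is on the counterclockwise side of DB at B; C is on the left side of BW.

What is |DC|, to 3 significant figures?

71.5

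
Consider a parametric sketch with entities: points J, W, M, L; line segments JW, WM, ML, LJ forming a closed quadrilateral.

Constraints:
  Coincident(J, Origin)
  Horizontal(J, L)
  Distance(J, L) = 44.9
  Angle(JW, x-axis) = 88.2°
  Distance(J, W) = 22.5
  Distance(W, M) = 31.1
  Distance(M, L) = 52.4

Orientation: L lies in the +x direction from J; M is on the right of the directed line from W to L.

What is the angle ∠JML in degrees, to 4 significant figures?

39.42°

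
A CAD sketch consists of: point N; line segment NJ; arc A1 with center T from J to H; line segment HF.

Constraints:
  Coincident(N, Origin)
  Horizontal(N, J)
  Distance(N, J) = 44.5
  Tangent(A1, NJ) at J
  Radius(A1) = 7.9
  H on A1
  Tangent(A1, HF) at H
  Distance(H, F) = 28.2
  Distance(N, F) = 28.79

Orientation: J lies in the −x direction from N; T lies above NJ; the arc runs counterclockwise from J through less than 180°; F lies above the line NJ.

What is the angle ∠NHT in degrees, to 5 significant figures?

137.36°

Checks: N.y = 0.00, J.y = 0.00 ✓; |TH| = 7.900 ✓; ∠(TH, HF) = 90.00° ✓; |HF| = 28.20 ✓; |NF| = 28.79 ✓.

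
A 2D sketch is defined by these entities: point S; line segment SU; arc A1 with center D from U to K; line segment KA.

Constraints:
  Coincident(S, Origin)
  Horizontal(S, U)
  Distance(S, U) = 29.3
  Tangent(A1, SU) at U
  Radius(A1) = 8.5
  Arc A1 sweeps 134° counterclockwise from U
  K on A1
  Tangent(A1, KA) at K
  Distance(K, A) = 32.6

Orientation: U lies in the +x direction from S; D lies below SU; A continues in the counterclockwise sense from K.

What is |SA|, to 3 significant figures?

59.4

On A1, U sits at bearing 90° from D; a 134° counterclockwise sweep puts K at bearing 224°, so K = D + 8.5·(cos 224°, sin 224°) = (23.2, -14.4). Since A1 is tangent to KA there, DK ⟂ KA, so KA runs along (−sin 224°, cos 224°); with |KA| = 32.6, A = (45.8, -37.9). Then |SA| = |A − S| = 59.4.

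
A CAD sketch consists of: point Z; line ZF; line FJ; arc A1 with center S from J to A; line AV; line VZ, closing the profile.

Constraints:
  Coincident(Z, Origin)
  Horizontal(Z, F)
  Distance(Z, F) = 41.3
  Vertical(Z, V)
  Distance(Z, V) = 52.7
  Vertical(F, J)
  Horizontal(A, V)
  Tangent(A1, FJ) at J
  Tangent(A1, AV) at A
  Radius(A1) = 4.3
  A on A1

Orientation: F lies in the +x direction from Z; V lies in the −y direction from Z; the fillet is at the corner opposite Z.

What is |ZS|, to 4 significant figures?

60.92

Z and V share the same x with |ZV| = 52.7 and V on the −y side, so V = (0.000, -52.70). The virtual corner opposite Z is at (41.30, -52.70). A1 meets FJ tangentially, so SJ is at right angles to FJ and since A1 is tangent to AV there, SA ⟂ AV, with radius 4.3, so the center S sits 4.3 in from both sides at S = (37.00, -48.40). Then |ZS| = |S − Z| = 60.92.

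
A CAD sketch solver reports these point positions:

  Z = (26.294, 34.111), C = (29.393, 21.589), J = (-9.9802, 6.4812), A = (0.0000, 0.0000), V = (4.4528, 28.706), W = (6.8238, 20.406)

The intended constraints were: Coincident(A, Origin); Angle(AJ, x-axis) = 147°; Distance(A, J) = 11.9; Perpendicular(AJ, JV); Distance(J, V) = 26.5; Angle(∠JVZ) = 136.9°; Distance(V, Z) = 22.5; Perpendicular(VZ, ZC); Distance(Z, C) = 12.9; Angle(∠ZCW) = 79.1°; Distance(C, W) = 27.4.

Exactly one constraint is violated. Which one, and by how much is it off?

Distance(C, W) = 27.4 — off by 4.80.

A = (0.00, 0.00) ✓; AJ at 147.0° ✓; |AJ| = 11.90 ✓; ∠(AJ, JV) = 90.00° ✓; |JV| = 26.50 ✓; ∠JVZ = 136.9° ✓; |VZ| = 22.50 ✓; ∠(VZ, ZC) = 90.00° ✓; |ZC| = 12.90 ✓; ∠ZCW = 79.10° ✓; |CW| = 22.60 ✗.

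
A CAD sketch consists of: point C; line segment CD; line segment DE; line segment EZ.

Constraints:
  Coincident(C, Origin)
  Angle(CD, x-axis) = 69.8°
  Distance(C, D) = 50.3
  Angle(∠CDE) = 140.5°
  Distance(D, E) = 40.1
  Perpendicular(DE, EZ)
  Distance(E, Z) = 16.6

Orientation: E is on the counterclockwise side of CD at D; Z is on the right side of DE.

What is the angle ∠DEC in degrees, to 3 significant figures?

22.1°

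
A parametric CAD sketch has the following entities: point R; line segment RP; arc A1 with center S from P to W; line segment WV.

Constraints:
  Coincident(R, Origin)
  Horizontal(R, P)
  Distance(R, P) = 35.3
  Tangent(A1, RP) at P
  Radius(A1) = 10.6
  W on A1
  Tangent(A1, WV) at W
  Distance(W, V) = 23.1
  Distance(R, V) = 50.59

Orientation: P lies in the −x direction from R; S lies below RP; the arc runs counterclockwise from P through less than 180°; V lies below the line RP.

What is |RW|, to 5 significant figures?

47.388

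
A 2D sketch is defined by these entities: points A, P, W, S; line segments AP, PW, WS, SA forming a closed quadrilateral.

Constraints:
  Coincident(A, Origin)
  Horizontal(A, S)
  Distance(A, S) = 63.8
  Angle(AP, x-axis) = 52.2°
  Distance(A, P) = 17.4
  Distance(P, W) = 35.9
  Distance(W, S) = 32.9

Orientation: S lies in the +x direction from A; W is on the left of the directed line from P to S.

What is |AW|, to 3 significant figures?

51.5

A is at the origin; AS is horizontal with |AS| = 63.8 and S in +x, so S = (63.8, 0). AP runs at 52.2° with |AP| = 17.4, so P = (10.7, 13.7). W is determined by |PW| = 35.9 and |WS| = 32.9 together: it lies at the intersection of circle(P, 35.9) and circle(S, 32.9). With |PS| = 54.9, the foot of the radical line on PS is 29.3 from P and the perpendicular offset is √(35.9² − 29.3²) = 20.7. Taking the left-of-PS solution: W = (44.2, 26.5).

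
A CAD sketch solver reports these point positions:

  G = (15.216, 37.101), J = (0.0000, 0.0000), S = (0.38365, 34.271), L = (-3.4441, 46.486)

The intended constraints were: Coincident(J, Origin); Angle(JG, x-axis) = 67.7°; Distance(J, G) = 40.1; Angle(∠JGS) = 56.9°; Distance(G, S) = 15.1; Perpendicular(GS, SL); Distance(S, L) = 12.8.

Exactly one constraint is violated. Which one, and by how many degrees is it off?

Perpendicular(GS, SL) — off by 6.60°.

J = (0.00, 0.00) ✓; JG at 67.70° ✓; |JG| = 40.10 ✓; ∠JGS = 56.90° ✓; |GS| = 15.10 ✓; ∠(GS, SL) = 83.40° ✗; |SL| = 12.80 ✓.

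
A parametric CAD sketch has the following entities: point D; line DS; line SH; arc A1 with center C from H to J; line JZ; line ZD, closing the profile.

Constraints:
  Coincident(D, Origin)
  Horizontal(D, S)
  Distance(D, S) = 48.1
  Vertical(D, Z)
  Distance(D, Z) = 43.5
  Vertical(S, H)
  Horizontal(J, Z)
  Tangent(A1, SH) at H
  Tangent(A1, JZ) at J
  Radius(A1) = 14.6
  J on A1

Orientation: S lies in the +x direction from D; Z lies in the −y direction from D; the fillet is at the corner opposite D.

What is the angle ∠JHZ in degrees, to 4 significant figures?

28.12°

The virtual corner opposite D is at (48.10, -43.50). The tangent condition forces CH to be normal to SH and since A1 is tangent to JZ there, CJ ⟂ JZ, with radius 14.6, so the center C sits 14.6 in from both sides at C = (33.50, -28.90). That places the tangent points at H = (48.10, -28.90) on SH and J = (33.50, -43.50) on JZ. Then cos ∠JHZ = HJ·HZ / (|HJ||HZ|), giving 28.12°.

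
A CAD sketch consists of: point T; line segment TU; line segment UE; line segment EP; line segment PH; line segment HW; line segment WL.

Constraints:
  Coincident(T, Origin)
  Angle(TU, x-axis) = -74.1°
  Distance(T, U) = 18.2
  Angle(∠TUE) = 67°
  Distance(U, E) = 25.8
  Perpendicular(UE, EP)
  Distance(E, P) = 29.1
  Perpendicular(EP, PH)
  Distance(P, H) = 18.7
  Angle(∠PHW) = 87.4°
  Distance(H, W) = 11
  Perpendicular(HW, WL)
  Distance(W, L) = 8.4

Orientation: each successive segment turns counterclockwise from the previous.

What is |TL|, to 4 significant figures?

9.048

T is at the origin; TU runs at -74.1° with length 18.2, so U = (4.986, -17.50). ∠TUE = 67.0° gives UE at 38.90° from the x-axis; with |UE| = 25.8, E = (25.06, -1.302). UE ⟂ EP, so EP runs at 128.9°; with |EP| = 29.1, P = (6.791, 21.34). EP ⟂ PH, so PH runs at -141.1°; with |PH| = 18.7, H = (-7.762, 9.602). ∠PHW = 87.4° gives HW at -48.50° from the x-axis; with |HW| = 11.0, W = (-0.4733, 1.363). HW ⟂ WL, so WL runs at 41.50°; with |WL| = 8.4, L = (5.818, 6.929). Then |TL| = |L − T| = 9.048.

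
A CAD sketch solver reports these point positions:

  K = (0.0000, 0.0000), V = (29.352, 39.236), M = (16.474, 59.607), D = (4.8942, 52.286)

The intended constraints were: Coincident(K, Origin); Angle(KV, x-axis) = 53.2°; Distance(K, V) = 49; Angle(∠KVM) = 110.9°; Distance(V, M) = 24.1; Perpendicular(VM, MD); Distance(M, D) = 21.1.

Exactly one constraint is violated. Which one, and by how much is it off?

Distance(M, D) = 21.1 — off by 7.40.

K = (0.00, 0.00) ✓; KV at 53.20° ✓; |KV| = 49.00 ✓; ∠KVM = 110.9° ✓; |VM| = 24.10 ✓; ∠(VM, MD) = 90.00° ✓; |MD| = 13.70 ✗.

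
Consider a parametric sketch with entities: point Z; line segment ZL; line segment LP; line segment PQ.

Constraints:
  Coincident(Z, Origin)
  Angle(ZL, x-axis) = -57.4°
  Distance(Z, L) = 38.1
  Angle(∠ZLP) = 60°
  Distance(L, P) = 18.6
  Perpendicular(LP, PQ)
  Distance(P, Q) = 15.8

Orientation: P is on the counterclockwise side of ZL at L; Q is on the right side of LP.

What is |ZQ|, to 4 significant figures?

48.80

Z is at the origin; ZL runs at -57.4° with length 38.1, so L = 38.1·(cos -57.4°, sin -57.4°) = (20.53, -32.10). ∠ZLP = 60.0°, so LP runs at -57.4° + (180° − 60.0°) = 62.60° from the x-axis; with |LP| = 18.6, P = L + 18.6·(cos 62.60°, sin 62.60°) = (29.09, -15.58). LP ⟂ PQ; with |PQ| = 15.8 on the right of LP, Q = P + 15.8·(0.8878, -0.4602) = (43.11, -22.86). Then |ZQ| = |Q − Z| = 48.80.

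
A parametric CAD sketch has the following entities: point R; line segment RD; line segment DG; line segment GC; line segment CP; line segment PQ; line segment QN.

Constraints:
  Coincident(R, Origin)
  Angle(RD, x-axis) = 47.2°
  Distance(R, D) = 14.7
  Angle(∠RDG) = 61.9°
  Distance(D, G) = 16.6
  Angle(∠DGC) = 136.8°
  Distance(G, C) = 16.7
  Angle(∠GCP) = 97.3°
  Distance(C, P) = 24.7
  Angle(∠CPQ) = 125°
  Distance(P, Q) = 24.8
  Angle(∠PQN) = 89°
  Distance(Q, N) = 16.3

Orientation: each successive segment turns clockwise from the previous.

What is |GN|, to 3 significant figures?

30.4

R is at the origin; RD runs at 47.2° with length 14.7, so D = (9.99, 10.8). ∠RDG = 61.9° gives DG at -70.9° from the x-axis; with |DG| = 16.6, G = (15.4, -4.90). ∠DGC = 136.8° gives GC at -114° from the x-axis; with |GC| = 16.7, C = (8.60, -20.1). ∠GCP = 97.3° gives CP at 163° from the x-axis; with |CP| = 24.7, P = (-15.0, -13.0). ∠CPQ = 125.0° gives PQ at 108° from the x-axis; with |PQ| = 24.8, Q = (-22.8, 10.6). ∠PQN = 89.0° gives QN at 17.2° from the x-axis; with |QN| = 16.3, N = (-7.22, 15.4). Then |GN| = |N − G| = 30.4.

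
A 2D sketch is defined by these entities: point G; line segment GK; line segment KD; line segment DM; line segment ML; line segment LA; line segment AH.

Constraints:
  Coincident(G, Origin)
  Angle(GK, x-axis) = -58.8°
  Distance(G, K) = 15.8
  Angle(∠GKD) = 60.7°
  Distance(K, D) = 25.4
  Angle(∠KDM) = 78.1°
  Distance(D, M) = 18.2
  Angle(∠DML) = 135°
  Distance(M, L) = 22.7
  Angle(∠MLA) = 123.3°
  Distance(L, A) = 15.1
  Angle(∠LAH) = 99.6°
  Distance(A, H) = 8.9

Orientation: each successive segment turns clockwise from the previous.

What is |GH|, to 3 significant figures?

16.9

∠MLA = 123.3° gives LA at -21.7° from the x-axis; with |LA| = 15.1, A = (18.6, 11.0). ∠LAH = 99.6° gives AH at -102° from the x-axis; with |AH| = 8.9, H = (16.7, 2.30). Then |GH| = |H − G| = 16.9.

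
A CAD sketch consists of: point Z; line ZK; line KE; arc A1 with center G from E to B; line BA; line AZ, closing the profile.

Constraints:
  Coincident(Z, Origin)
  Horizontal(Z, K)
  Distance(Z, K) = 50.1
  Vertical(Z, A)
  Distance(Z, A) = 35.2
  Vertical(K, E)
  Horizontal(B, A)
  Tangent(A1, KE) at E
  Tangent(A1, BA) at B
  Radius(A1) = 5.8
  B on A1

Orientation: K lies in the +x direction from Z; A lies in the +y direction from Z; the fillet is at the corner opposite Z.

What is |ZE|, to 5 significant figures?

58.089

Z is at the origin; Z and K share the same y with |ZK| = 50.1 and K on the +x side, so K = (50.100, 0.0000). ZA is vertical with |ZA| = 35.2 and A on the +y side, so A = (0.0000, 35.200). The virtual corner opposite Z is at (50.100, 35.200). Since A1 is tangent to KE there, GE ⟂ KE and since A1 is tangent to BA there, GB ⟂ BA, with radius 5.8, so the center G sits 5.8 in from both sides at G = (44.300, 29.400). That places the tangent points at E = (50.100, 29.400) on KE and B = (44.300, 35.200) on BA. Then |ZE| = |E − Z| = 58.089.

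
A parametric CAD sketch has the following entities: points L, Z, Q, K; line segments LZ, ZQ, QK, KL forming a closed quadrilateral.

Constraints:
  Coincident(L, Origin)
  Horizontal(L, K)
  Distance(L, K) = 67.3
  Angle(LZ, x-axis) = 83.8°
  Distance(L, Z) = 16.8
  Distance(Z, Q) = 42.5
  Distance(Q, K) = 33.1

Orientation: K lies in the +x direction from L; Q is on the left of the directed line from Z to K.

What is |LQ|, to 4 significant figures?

49.61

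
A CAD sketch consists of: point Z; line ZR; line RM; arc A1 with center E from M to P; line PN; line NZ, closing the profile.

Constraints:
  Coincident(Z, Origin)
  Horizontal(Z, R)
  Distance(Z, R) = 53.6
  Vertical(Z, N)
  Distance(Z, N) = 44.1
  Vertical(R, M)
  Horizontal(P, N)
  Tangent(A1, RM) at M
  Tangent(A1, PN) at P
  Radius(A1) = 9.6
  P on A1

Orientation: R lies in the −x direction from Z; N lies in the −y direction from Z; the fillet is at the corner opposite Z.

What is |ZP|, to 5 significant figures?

62.296

Z is at the origin; Z and R share the same y with |ZR| = 53.6 and R on the −x side, so R = (-53.600, 0.0000). ZN is vertical with |ZN| = 44.1 and N on the −y side, so N = (0.0000, -44.100). The virtual corner opposite Z is at (-53.600, -44.100). A1 meets RM tangentially, so EM is at right angles to RM and since A1 is tangent to PN there, EP ⟂ PN, with radius 9.6, so the center E sits 9.6 in from both sides at E = (-44.000, -34.500). That places the tangent points at M = (-53.600, -34.500) on RM and P = (-44.000, -44.100) on PN. Then |ZP| = |P − Z| = 62.296.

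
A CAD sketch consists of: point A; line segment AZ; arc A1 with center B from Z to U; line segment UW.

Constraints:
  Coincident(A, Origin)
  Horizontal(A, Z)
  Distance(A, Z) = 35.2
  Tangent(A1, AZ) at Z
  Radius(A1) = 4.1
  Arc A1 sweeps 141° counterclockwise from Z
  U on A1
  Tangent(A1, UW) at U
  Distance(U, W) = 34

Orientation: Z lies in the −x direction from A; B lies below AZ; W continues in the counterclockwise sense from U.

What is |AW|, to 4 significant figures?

30.85

A is at the origin; A and Z share the same y with |AZ| = 35.2 and Z on the −x side, so Z = (-35.20, 0.000). The tangent condition forces BZ to be normal to AZ, so B = Z + (0, -4.1) = (-35.20, -4.100). On A1, Z sits at bearing 90° from B; a 141° counterclockwise sweep puts U at bearing 231°, so U = B + 4.1·(cos 231°, sin 231°) = (-37.78, -7.286). Since A1 is tangent to UW there, BU ⟂ UW, so UW runs along (−sin 231°, cos 231°); with |UW| = 34.0, W = (-11.36, -28.68). Then |AW| = |W − A| = 30.85.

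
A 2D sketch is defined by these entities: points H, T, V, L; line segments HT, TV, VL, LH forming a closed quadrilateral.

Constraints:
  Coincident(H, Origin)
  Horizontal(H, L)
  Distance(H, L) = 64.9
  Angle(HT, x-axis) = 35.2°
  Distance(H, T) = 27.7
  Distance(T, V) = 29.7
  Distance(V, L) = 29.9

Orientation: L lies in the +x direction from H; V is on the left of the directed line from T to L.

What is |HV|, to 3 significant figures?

56.9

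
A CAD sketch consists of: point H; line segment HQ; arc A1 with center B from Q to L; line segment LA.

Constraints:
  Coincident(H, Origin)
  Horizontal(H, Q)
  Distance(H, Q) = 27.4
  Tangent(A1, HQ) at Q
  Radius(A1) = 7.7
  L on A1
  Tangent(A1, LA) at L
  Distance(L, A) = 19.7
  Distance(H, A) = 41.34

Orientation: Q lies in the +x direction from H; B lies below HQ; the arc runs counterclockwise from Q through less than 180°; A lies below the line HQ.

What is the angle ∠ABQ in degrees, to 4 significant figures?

173.7°

H is at the origin; H and Q share the same y with |HQ| = 27.4 and Q on the +x side, so Q = (27.40, 0.000). A1 meets HQ tangentially, so BQ is at right angles to HQ, so B = Q + (0, -7.7) = (27.40, -7.700). Since BL ⟂ LA (tangency), |BA| = √(7.7² + 19.7²) = 21.15 regardless of where L sits on A1. So A lies on both circle(H, 41.34) and circle(B, 21.15); the below-HQ intersection is A = (29.73, -28.72). L is the foot of the tangent from A: L = (20.58, -11.28).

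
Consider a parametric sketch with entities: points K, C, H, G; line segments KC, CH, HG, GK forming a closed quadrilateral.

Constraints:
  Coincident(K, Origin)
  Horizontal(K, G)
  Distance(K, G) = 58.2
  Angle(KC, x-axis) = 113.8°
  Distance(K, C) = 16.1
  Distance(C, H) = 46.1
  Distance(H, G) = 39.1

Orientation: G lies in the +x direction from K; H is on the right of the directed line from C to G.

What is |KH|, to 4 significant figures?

31.21

Checks: K.y = 0.00, G.y = 0.00 ✓; |CH| = 46.10 ✓; |HG| = 39.10 ✓.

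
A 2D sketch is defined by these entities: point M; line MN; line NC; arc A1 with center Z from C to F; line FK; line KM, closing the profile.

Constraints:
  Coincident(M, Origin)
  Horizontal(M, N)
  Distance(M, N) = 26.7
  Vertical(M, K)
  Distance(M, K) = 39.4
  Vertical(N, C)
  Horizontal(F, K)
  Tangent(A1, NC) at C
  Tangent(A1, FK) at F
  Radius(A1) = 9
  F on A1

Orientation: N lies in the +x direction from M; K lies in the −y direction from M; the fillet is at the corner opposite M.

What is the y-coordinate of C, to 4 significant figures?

-30.40

The virtual corner opposite M is at (26.70, -39.40). The tangent condition forces ZC to be normal to NC and the tangent condition forces ZF to be normal to FK, with radius 9.0, so the center Z sits 9.0 in from both sides at Z = (17.70, -30.40). That places the tangent points at C = (26.70, -30.40) on NC and F = (17.70, -39.40) on FK. So C.y = -30.40.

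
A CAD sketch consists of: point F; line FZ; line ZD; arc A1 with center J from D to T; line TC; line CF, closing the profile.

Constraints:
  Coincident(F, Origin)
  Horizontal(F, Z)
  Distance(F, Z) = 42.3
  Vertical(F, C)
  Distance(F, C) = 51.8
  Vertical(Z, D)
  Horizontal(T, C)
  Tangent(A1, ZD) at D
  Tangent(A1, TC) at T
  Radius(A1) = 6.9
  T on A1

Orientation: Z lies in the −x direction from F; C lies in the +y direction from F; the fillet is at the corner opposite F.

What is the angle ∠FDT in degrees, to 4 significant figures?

91.71°

F is at the origin; F and Z share the same y with |FZ| = 42.3 and Z on the −x side, so Z = (-42.30, 0.000). FC is vertical with |FC| = 51.8 and C on the +y side, so C = (0.000, 51.80). The virtual corner opposite F is at (-42.30, 51.80). A1 meets ZD tangentially, so JD is at right angles to ZD and A1 meets TC tangentially, so JT is at right angles to TC, with radius 6.9, so the center J sits 6.9 in from both sides at J = (-35.40, 44.90). That places the tangent points at D = (-42.30, 44.90) on ZD and T = (-35.40, 51.80) on TC. Then cos ∠FDT = DF·DT / (|DF||DT|), giving 91.71°.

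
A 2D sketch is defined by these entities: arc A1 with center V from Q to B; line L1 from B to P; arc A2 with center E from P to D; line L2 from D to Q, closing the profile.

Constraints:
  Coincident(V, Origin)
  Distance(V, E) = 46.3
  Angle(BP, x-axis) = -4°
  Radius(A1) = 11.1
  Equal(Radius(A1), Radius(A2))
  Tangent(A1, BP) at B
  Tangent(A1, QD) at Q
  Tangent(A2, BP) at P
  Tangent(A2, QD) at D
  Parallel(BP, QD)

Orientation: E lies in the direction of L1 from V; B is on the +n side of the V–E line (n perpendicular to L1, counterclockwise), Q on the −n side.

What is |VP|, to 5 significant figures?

47.612

The slot axis is L1's direction at -4.0°, so u = (cos -4.0°, sin -4.0°) = (0.99756, -0.069756) and n = (−sin -4.0°, cos -4.0°) = (0.069756, 0.99756). V is at the origin and E lies 46.3 along u from V, so E = 46.3·u = (46.187, -3.2297). Tangency of A1 to both parallel lines with radius 11.1 puts B and Q at V ± 11.1·n: B = (0.77430, 11.073), Q = (-0.77430, -11.073). Equal radii place P and D the same way about E: P = E + 11.1·n = (46.962, 7.8432), D = E − 11.1·n = (45.413, -14.303). Then |VP| = |P − V| = 47.612.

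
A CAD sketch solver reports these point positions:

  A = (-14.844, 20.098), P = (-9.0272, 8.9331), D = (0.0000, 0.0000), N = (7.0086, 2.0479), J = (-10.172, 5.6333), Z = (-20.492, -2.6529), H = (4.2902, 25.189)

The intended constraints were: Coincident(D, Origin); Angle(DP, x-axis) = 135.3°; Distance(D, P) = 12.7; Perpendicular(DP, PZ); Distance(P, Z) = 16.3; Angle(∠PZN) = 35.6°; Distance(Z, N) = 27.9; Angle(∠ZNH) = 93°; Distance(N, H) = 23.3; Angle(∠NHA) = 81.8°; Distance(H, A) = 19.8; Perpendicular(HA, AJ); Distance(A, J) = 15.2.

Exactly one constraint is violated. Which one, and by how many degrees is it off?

Perpendicular(HA, AJ) — off by 3.00°.

D = (0.00, 0.00) ✓; DP at 135.3° ✓; |DP| = 12.70 ✓; ∠(DP, PZ) = 90.00° ✓; |PZ| = 16.30 ✓; ∠PZN = 35.60° ✓; |ZN| = 27.90 ✓; ∠ZNH = 93.00° ✓; |NH| = 23.30 ✓; ∠NHA = 81.80° ✓; |HA| = 19.80 ✓; ∠(HA, AJ) = 93.00° ✗; |AJ| = 15.20 ✓.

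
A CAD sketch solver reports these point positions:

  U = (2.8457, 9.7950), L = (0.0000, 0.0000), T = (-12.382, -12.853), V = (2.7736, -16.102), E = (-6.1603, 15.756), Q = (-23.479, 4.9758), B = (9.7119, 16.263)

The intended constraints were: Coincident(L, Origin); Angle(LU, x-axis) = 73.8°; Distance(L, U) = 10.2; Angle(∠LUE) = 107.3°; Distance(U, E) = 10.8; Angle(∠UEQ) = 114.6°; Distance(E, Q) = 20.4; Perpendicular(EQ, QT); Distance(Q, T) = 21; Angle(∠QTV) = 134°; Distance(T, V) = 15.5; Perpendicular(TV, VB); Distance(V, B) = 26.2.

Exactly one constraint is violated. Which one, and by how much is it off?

Distance(V, B) = 26.2 — off by 6.90.

L = (0.00, 0.00) ✓; LU at 73.80° ✓; |LU| = 10.20 ✓; ∠LUE = 107.3° ✓; |UE| = 10.80 ✓; ∠UEQ = 114.6° ✓; |EQ| = 20.40 ✓; ∠(EQ, QT) = 90.00° ✓; |QT| = 21.00 ✓; ∠QTV = 134.0° ✓; |TV| = 15.50 ✓; ∠(TV, VB) = 90.00° ✓; |VB| = 33.10 ✗.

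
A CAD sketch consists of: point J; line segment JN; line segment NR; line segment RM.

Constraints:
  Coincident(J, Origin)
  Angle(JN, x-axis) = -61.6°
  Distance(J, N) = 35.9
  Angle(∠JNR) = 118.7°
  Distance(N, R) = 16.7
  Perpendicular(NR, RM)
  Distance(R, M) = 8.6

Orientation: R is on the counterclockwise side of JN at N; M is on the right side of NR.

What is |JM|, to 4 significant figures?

52.53

J is at the origin; JN runs at -61.6° with length 35.9, so N = 35.9·(cos -61.6°, sin -61.6°) = (17.07, -31.58). ∠JNR = 118.7°, so NR runs at -61.6° + (180° − 118.7°) = -0.3000° from the x-axis; with |NR| = 16.7, R = N + 16.7·(cos -0.3000°, sin -0.3000°) = (33.77, -31.67). The perpendicularity gives RM at right angles to NR; with |RM| = 8.6 on the right of NR, M = R + 8.6·(-0.005236, -1.000) = (33.73, -40.27). Then |JM| = |M − J| = 52.53.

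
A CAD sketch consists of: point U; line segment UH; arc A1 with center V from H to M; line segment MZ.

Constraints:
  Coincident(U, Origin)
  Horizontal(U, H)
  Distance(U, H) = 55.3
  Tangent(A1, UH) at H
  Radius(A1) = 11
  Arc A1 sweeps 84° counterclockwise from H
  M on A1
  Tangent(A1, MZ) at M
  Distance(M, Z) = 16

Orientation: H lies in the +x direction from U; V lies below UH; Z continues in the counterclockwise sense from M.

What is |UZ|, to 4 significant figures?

49.86

On A1, H sits at bearing 90° from V; an 84° counterclockwise sweep puts M at bearing 174°, so M = V + 11.0·(cos 174°, sin 174°) = (44.36, -9.850). Since A1 is tangent to MZ there, VM ⟂ MZ, so MZ runs along (−sin 174°, cos 174°); with |MZ| = 16.0, Z = (42.69, -25.76). Then |UZ| = |Z − U| = 49.86.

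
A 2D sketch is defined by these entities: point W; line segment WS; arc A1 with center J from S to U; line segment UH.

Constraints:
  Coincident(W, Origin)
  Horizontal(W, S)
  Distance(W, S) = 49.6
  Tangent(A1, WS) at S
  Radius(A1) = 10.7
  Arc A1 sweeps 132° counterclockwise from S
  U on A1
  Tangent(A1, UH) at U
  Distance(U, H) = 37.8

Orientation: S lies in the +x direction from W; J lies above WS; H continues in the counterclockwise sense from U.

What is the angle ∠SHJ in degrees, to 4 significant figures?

5.519°

On A1, S sits at bearing -90° from J; a 132° counterclockwise sweep puts U at bearing 42°, so U = J + 10.7·(cos 42°, sin 42°) = (57.55, 17.86). Tangency of A1 to UH means the radius JU is perpendicular to UH, so UH runs along (−sin 42°, cos 42°); with |UH| = 37.8, H = (32.26, 45.95). Then cos ∠SHJ = HS·HJ / (|HS||HJ|), giving 5.519°.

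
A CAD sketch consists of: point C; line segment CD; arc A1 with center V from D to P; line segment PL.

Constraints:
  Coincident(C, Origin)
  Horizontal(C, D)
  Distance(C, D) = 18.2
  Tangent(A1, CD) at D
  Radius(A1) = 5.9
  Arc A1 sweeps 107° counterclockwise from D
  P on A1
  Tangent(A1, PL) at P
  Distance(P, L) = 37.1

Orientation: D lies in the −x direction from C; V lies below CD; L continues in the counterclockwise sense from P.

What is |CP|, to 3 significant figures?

25.0

Since A1 is tangent to CD there, VD ⟂ CD, so V = D + (0, -5.9) = (-18.2, -5.90). On A1, D sits at bearing 90° from V; a 107° counterclockwise sweep puts P at bearing 197°, so P = V + 5.9·(cos 197°, sin 197°) = (-23.8, -7.62). Then |CP| = |P − C| = 25.0.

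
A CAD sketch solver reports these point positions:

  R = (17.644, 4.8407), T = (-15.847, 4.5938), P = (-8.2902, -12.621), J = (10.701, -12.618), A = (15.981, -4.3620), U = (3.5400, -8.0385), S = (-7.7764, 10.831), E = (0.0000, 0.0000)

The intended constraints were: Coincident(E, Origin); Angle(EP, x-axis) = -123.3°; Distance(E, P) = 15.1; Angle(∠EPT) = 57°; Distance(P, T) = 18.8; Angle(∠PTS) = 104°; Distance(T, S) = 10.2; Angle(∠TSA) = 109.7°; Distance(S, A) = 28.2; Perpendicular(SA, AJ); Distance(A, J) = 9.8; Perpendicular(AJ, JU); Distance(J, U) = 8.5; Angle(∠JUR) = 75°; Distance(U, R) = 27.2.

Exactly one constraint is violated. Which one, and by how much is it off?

Distance(U, R) = 27.2 — off by 8.10.

E = (0.00, 0.00) ✓; EP at -123.3° ✓; |EP| = 15.10 ✓; ∠EPT = 57.00° ✓; |PT| = 18.80 ✓; ∠PTS = 104.0° ✓; |TS| = 10.20 ✓; ∠TSA = 109.7° ✓; |SA| = 28.20 ✓; ∠(SA, AJ) = 90.00° ✓; |AJ| = 9.800 ✓; ∠(AJ, JU) = 90.00° ✓; |JU| = 8.500 ✓; ∠JUR = 75.00° ✓; |UR| = 19.10 ✗.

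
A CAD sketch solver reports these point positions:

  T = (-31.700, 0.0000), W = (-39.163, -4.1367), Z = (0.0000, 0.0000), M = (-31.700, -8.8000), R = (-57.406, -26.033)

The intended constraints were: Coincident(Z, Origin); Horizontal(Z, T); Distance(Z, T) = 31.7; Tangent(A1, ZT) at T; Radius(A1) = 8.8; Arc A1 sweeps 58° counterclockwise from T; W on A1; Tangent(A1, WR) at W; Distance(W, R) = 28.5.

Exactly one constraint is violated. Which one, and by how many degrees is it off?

Tangent(A1, WR) at W — off by 7.80°.

Z = (0.00, 0.00) ✓; Z.y = 0.00, T.y = 0.00 ✓; |ZT| = 31.70 ✓; ∠(MT, TZ) = 90.00° ✓; |MT| = 8.800 ✓; bearing(M→W) − bearing(M→T) = 58.00° ✓; |MW| = 8.800 ✓; ∠(MW, WR) = 97.80° ✗; |WR| = 28.50 ✓.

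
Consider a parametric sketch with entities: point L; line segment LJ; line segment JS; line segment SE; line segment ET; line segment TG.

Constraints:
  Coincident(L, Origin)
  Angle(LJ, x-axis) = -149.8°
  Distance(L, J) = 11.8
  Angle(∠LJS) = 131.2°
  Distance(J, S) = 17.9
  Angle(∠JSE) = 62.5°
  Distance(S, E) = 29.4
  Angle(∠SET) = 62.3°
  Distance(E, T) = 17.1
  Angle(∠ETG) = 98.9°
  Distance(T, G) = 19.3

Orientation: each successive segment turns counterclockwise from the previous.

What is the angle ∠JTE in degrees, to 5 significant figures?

120.90°

L is at the origin; LJ runs at -149.8° with length 11.8, so J = (-10.198, -5.9356). ∠LJS = 131.2° gives JS at -101.00° from the x-axis; with |JS| = 17.9, S = (-13.614, -23.507). ∠JSE = 62.5° gives SE at 16.500° from the x-axis; with |SE| = 29.4, E = (14.575, -15.157). ∠SET = 62.3° gives ET at 134.20° from the x-axis; with |ET| = 17.1, T = (2.6539, -2.8975). Then cos ∠JTE = TJ·TE / (|TJ||TE|), giving 120.90°.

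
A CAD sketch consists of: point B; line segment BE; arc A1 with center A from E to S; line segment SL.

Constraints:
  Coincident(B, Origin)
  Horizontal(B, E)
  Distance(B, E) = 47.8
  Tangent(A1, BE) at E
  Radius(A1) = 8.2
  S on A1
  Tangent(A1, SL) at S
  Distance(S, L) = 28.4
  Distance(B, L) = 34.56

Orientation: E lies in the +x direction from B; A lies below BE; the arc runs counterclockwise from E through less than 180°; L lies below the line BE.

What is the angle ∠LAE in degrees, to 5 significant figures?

125.15°

B is at the origin; BE is horizontal with |BE| = 47.8 and E on the +x side, so E = (47.800, 0.0000). A1 meets BE tangentially, so AE is at right angles to BE, so A = E + (0, -8.2) = (47.800, -8.2000). Since AS ⟂ SL (tangency), |AL| = √(8.2² + 28.4²) = 29.560 regardless of where S sits on A1. So L lies on both circle(B, 34.56) and circle(A, 29.560); the below-BE intersection is L = (23.631, -25.219). S is the foot of the tangent from L: S = (41.404, -3.0681).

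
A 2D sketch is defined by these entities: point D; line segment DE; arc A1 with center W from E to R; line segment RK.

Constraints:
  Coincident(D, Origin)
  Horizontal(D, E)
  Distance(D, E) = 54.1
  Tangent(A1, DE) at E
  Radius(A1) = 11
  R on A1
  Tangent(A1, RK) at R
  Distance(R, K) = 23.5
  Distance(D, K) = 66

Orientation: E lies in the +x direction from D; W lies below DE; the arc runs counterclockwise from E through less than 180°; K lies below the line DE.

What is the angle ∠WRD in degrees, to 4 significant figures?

133.9°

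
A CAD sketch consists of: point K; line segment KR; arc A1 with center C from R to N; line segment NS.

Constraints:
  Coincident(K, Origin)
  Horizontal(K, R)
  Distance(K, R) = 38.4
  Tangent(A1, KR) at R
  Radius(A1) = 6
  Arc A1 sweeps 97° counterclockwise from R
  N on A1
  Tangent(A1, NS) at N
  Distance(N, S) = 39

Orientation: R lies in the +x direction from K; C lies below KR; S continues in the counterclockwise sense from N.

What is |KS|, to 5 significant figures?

58.724

On A1, R sits at bearing 90° from C; a 97° counterclockwise sweep puts N at bearing 187°, so N = C + 6.0·(cos 187°, sin 187°) = (32.445, -6.7312). Tangency of A1 to NS means the radius CN is perpendicular to NS, so NS runs along (−sin 187°, cos 187°); with |NS| = 39.0, S = (37.198, -45.441). Then |KS| = |S − K| = 58.724.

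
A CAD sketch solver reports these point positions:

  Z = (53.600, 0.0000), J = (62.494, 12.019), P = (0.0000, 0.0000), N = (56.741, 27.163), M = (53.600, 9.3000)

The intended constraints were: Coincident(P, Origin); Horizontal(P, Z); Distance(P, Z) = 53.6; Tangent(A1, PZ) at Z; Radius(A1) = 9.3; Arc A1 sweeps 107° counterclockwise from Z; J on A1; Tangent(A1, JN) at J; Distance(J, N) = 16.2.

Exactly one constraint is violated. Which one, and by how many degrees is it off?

Tangent(A1, JN) at J — off by 3.80°.

P = (0.00, 0.00) ✓; P.y = 0.00, Z.y = 0.00 ✓; |PZ| = 53.60 ✓; ∠(MZ, ZP) = 90.00° ✓; |MZ| = 9.300 ✓; bearing(M→J) − bearing(M→Z) = 107.0° ✓; |MJ| = 9.300 ✓; ∠(MJ, JN) = 86.20° ✗; |JN| = 16.20 ✓.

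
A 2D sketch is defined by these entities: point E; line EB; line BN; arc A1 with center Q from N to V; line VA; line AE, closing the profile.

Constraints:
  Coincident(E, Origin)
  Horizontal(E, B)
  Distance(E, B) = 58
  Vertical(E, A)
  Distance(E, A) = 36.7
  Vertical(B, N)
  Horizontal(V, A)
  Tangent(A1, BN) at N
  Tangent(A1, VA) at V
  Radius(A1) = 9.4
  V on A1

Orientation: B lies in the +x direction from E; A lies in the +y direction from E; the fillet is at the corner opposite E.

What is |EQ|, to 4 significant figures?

55.74

E and A share the same x with |EA| = 36.7 and A on the +y side, so A = (0.000, 36.70). The virtual corner opposite E is at (58.00, 36.70). Since A1 is tangent to BN there, QN ⟂ BN and tangency of A1 to VA means the radius QV is perpendicular to VA, with radius 9.4, so the center Q sits 9.4 in from both sides at Q = (48.60, 27.30). Then |EQ| = |Q − E| = 55.74.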